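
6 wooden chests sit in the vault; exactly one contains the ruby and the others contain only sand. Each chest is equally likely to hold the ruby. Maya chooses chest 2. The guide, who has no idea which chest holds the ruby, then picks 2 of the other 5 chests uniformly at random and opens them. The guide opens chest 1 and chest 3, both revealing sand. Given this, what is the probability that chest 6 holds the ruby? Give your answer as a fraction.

1/4

Because the guide chose which chests to open without knowing where the ruby is, the choice is independent of the prize location. Learning that none of the 2 opened chests holds the ruby simply rules out those 2 locations and leaves the remaining 4 chests still equally likely by symmetry.
So P(the ruby in chest 6) = 1/4.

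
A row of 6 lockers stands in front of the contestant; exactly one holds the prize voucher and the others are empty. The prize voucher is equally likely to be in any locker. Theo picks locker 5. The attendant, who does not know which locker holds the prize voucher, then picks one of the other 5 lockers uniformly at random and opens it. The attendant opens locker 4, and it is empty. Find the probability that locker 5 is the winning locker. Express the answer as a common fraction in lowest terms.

1/5

Consider each possible location of the prize voucher in turn.
If it is in any of lockers 1, 2, 3, 5, and 6 (prior 1/6 each): the attendant picks locker 4 with probability 1/5 regardless, and it is not the prize; weight (1/6)·(1/5) = 1/30 each.
If it is in locker 4 (prior 1/6): the attendant opened locker 4, so this case is ruled out; weight (1/6)·0 = 0.
The weights sum to 1/6.
So P(the prize voucher in locker 5 | the attendant opened locker 4) = (1/30) / (1/6) = 1/5.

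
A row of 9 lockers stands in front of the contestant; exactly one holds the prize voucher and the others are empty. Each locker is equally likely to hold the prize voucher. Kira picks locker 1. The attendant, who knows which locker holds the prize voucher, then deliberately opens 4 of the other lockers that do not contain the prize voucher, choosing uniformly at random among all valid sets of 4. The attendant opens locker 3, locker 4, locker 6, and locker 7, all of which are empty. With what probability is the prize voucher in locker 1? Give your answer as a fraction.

1/9

Condition on the true location of the prize voucher.
If it is in locker 1 (prior 1/9): the attendant has 70 equally likely choices, so probability 1/70; weight (1/9)·(1/70) = 1/630.
If it is in any of lockers 2, 5, 8, and 9 (prior 1/9 each): the attendant has 35 equally likely choices, so probability 1/35; weight (1/9)·(1/35) = 1/315 each.
If it is in any of lockers 3, 4, 6, and 7 (prior 1/9 each): that locker was opened and seen not to hold the prize — ruled out; weight (1/9)·0 = 0 each.
The weights sum to 1/70.
So P(the prize voucher in locker 1 | the attendant opened locker 3, locker 4, locker 6, and locker 7) = (1/630) / (1/70) = 1/9.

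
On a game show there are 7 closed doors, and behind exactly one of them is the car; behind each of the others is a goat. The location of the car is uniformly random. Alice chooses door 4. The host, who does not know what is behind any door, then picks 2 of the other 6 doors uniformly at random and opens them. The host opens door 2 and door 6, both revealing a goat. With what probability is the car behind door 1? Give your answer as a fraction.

Because the host chose which doors to open without knowing where the car is, the choice is independent of the prize location. Learning that none of the 2 opened doors holds the car simply rules out those 2 locations and leaves the remaining 5 doors still equally likely by symmetry.
So P(the car behind door 1) = 1/5.

1/5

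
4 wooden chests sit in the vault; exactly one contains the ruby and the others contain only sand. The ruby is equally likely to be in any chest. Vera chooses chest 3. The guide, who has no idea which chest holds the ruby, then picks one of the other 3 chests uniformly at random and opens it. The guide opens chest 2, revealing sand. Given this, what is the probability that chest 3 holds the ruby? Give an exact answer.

1/3

Because the guide chose which chest to open without knowing where the ruby is, the choice is independent of the prize location. Learning that chest 2 does not hold the ruby simply rules out that one location and leaves the remaining 3 chests still equally likely by symmetry.
So P(the ruby in chest 3) = 1/3.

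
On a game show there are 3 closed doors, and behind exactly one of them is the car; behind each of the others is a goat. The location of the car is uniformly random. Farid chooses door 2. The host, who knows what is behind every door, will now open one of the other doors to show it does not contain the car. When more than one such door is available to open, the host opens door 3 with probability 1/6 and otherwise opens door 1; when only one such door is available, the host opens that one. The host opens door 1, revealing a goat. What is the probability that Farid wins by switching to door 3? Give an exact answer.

6/11

Apply Bayes' rule, conditioning on where the car actually is.
If it is behind door 1 (prior 1/3): the host opened door 1, so this case is ruled out; weight (1/3)·0 = 0.
If it is behind door 2 (prior 1/3): door 3 is available but not opened, probability 5/6; weight (1/3)·(5/6) = 5/18.
If it is behind door 3 (prior 1/3): only door 1 is available, probability 1; weight (1/3)·1 = 1/3.
The weights sum to 11/18.
So P(the car behind door 3 | the host opened door 1) = (1/3) / (11/18) = 6/11.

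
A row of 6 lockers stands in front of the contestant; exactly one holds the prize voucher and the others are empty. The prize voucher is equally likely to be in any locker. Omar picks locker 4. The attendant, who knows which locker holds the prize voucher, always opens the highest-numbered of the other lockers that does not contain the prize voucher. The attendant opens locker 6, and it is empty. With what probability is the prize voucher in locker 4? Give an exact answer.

Consider each possible location of the prize voucher in turn.
If it is in any of lockers 1, 2, 3, 4, and 5 (prior 1/6 each): locker 6 is the highest-numbered option available, probability 1; weight (1/6)·1 = 1/6 each.
If it is in locker 6 (prior 1/6): the attendant opened locker 6, so this case is ruled out; weight (1/6)·0 = 0.
The weights sum to 5/6.
So P(the prize voucher in locker 4 | the attendant opened locker 6) = (1/6) / (5/6) = 1/5.

1/5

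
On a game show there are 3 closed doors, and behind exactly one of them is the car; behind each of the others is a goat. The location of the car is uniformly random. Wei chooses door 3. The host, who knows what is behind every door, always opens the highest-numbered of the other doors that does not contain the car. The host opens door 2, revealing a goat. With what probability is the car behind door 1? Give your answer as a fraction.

1/2

Consider each possible location of the car in turn.
If it is behind either of doors 1 and 3 (prior 1/3 each): door 2 is the highest-numbered option available, probability 1; weight (1/3)·1 = 1/3 each.
If it is behind door 2 (prior 1/3): the host opened door 2, so this case is ruled out; weight (1/3)·0 = 0.
The weights sum to 2/3.
So P(the car behind door 1 | the host opened door 2) = (1/3) / (2/3) = 1/2.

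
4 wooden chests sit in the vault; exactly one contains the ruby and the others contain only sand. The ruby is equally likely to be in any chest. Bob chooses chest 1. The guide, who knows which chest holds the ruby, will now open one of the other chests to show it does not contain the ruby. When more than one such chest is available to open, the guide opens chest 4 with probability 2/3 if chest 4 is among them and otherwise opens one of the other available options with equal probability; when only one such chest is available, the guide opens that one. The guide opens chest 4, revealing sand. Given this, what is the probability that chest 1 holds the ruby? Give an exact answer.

1/3

Apply Bayes' rule, conditioning on where the ruby actually is.
If it is in any of chests 1, 2, and 3 (prior 1/4 each): chest 4 is available, opened with probability 2/3; weight (1/4)·(2/3) = 1/6 each.
If it is in chest 4 (prior 1/4): the guide opened chest 4, so this case is ruled out; weight (1/4)·0 = 0.
The weights sum to 1/2.
So P(the ruby in chest 1 | the guide opened chest 4) = (1/6) / (1/2) = 1/3.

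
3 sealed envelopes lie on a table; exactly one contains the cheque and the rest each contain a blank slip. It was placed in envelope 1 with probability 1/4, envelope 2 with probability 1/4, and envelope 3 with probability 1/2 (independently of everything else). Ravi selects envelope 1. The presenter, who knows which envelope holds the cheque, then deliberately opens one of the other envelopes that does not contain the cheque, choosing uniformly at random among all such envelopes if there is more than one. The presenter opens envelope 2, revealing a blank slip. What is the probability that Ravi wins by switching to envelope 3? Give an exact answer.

4/5

Condition on the true location of the cheque.
If it is in envelope 1 (prior 1/4): the presenter has 2 equally likely choices, so probability 1/2; weight (1/4)·(1/2) = 1/8.
If it is in envelope 2 (prior 1/4): the presenter opened envelope 2, so this case is ruled out; weight (1/4)·0 = 0.
If it is in envelope 3 (prior 1/2): the presenter has no choice, probability 1; weight (1/2)·1 = 1/2.
The weights sum to 5/8.
So P(the cheque in envelope 3 | the presenter opened envelope 2) = (1/2) / (5/8) = 4/5.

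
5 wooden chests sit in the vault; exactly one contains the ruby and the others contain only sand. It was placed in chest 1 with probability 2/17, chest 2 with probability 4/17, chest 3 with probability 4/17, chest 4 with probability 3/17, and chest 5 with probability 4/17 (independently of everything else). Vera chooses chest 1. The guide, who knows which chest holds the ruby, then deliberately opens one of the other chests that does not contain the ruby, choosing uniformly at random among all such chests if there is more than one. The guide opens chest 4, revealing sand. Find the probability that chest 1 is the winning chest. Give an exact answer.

Consider each possible location of the ruby in turn.
If it is in chest 1 (prior 2/17): the guide has 4 equally likely choices, so probability 1/4; weight (2/17)·(1/4) = 1/34.
If it is in any of chests 2, 3, and 5 (prior 4/17 each): the guide has 3 equally likely choices, so probability 1/3; weight (4/17)·(1/3) = 4/51 each.
If it is in chest 4 (prior 3/17): the guide opened chest 4, so this case is ruled out; weight (3/17)·0 = 0.
The weights sum to 9/34.
So P(the ruby in chest 1 | the guide opened chest 4) = (1/34) / (9/34) = 1/9.

1/9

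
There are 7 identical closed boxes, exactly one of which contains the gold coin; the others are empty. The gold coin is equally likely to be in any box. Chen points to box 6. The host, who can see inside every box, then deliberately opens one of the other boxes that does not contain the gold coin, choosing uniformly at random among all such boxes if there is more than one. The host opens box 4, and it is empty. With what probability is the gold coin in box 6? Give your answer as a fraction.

1/7

Consider each possible location of the gold coin in turn.
If it is in any of boxes 1, 2, 3, 5, and 7 (prior 1/7 each): the host has 5 equally likely choices, so probability 1/5; weight (1/7)·(1/5) = 1/35 each.
If it is in box 4 (prior 1/7): the host opened box 4, so this case is ruled out; weight (1/7)·0 = 0.
If it is in box 6 (prior 1/7): the host has 6 equally likely choices, so probability 1/6; weight (1/7)·(1/6) = 1/42.
The weights sum to 1/6.
So P(the gold coin in box 6 | the host opened box 4) = (1/42) / (1/6) = 1/7.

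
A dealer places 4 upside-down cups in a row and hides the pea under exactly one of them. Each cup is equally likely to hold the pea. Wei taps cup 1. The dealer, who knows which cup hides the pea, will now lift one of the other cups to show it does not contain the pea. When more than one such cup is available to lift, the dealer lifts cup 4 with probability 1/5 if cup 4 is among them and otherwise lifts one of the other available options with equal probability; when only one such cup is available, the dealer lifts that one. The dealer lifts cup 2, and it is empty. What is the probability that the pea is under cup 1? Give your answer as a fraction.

Condition on the true location of the pea.
If it is under cup 1 (prior 1/4): cup 4 is available but not opened; cup 2 gets probability (1 − 1/5)/2 = 2/5; weight (1/4)·(2/5) = 1/10.
If it is under cup 2 (prior 1/4): the dealer opened cup 2, so this case is ruled out; weight (1/4)·0 = 0.
If it is under cup 3 (prior 1/4): cup 4 is available but not opened, probability 4/5; weight (1/4)·(4/5) = 1/5.
If it is under cup 4 (prior 1/4): cup 4 holds the prize so is unavailable; the dealer chooses uniformly among the 2 others, probability 1/2; weight (1/4)·(1/2) = 1/8.
The weights sum to 17/40.
So P(the pea under cup 1 | the dealer opened cup 2) = (1/10) / (17/40) = 4/17.

4/17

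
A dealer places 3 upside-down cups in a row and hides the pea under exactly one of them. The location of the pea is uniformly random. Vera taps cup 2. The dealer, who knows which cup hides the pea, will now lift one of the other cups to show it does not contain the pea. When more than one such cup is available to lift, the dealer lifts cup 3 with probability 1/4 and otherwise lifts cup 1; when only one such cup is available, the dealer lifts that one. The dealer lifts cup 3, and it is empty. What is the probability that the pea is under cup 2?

1/5

Apply Bayes' rule, conditioning on where the pea actually is.
If it is under cup 1 (prior 1/3): only cup 3 is available, probability 1; weight (1/3)·1 = 1/3.
If it is under cup 2 (prior 1/3): cup 3 is available, opened with probability 1/4; weight (1/3)·(1/4) = 1/12.
If it is under cup 3 (prior 1/3): the dealer opened cup 3, so this case is ruled out; weight (1/3)·0 = 0.
The weights sum to 5/12.
So P(the pea under cup 2 | the dealer opened cup 3) = (1/12) / (5/12) = 1/5.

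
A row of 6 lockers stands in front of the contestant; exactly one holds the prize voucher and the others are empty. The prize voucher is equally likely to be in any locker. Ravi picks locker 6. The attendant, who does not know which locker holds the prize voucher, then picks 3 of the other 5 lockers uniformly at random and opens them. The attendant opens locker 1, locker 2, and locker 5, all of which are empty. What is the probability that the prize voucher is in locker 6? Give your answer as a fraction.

Condition on the true location of the prize voucher.
If it is in any of lockers 1, 2, and 5 (prior 1/6 each): that locker was opened and seen not to hold the prize — ruled out; weight (1/6)·0 = 0 each.
If it is in any of lockers 3, 4, and 6 (prior 1/6 each): the attendant picks exactly this set with probability 1/10 regardless, and none is the prize; weight (1/6)·(1/10) = 1/60 each.
The weights sum to 1/20.
So P(the prize voucher in locker 6 | the attendant opened locker 1, locker 2, and locker 5) = (1/60) / (1/20) = 1/3.

1/3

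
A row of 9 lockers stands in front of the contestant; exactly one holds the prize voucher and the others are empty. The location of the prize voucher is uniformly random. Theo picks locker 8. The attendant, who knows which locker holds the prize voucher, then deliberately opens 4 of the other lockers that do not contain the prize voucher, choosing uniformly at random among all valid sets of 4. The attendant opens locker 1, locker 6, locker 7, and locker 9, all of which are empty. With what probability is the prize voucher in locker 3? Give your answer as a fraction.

Consider each possible location of the prize voucher in turn.
If it is in any of lockers 1, 6, 7, and 9 (prior 1/9 each): that locker was opened and seen not to hold the prize — ruled out; weight (1/9)·0 = 0 each.
If it is in any of lockers 2, 3, 4, and 5 (prior 1/9 each): the attendant has 35 equally likely choices, so probability 1/35; weight (1/9)·(1/35) = 1/315 each.
If it is in locker 8 (prior 1/9): the attendant has 70 equally likely choices, so probability 1/70; weight (1/9)·(1/70) = 1/630.
The weights sum to 1/70.
So P(the prize voucher in locker 3 | the attendant opened locker 1, locker 6, locker 7, and locker 9) = (1/315) / (1/70) = 2/9.

2/9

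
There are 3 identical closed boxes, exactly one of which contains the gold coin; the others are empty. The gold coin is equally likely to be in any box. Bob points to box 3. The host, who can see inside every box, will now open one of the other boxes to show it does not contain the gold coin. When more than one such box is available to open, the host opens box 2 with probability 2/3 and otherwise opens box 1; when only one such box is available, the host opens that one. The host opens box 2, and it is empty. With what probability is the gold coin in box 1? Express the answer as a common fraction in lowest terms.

Apply Bayes' rule, conditioning on where the gold coin actually is.
If it is in box 1 (prior 1/3): only box 2 is available, probability 1; weight (1/3)·1 = 1/3.
If it is in box 2 (prior 1/3): the host opened box 2, so this case is ruled out; weight (1/3)·0 = 0.
If it is in box 3 (prior 1/3): box 2 is available, opened with probability 2/3; weight (1/3)·(2/3) = 2/9.
The weights sum to 5/9.
So P(the gold coin in box 1 | the host opened box 2) = (1/3) / (5/9) = 3/5.

3/5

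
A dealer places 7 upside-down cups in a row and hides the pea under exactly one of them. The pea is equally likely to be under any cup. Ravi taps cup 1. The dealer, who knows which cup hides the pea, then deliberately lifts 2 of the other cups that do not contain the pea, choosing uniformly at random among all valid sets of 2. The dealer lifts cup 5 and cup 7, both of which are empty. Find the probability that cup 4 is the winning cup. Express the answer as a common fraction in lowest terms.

Apply Bayes' rule, conditioning on where the pea actually is.
If it is under cup 1 (prior 1/7): the dealer has 15 equally likely choices, so probability 1/15; weight (1/7)·(1/15) = 1/105.
If it is under any of cups 2, 3, 4, and 6 (prior 1/7 each): the dealer has 10 equally likely choices, so probability 1/10; weight (1/7)·(1/10) = 1/70 each.
If it is under either of cups 5 and 7 (prior 1/7 each): that cup was opened and seen not to hold the prize — ruled out; weight (1/7)·0 = 0 each.
The weights sum to 1/15.
So P(the pea under cup 4 | the dealer opened cup 5 and cup 7) = (1/70) / (1/15) = 3/14.

3/14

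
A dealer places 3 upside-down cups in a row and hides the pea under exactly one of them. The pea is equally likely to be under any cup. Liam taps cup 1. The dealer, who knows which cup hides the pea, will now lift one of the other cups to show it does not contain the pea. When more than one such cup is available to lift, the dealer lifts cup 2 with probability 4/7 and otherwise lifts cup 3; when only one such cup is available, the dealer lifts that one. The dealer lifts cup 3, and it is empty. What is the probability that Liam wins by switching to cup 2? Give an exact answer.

Condition on the true location of the pea.
If it is under cup 1 (prior 1/3): cup 2 is available but not opened, probability 3/7; weight (1/3)·(3/7) = 1/7.
If it is under cup 2 (prior 1/3): only cup 3 is available, probability 1; weight (1/3)·1 = 1/3.
If it is under cup 3 (prior 1/3): the dealer opened cup 3, so this case is ruled out; weight (1/3)·0 = 0.
The weights sum to 10/21.
So P(the pea under cup 2 | the dealer opened cup 3) = (1/3) / (10/21) = 7/10.

7/10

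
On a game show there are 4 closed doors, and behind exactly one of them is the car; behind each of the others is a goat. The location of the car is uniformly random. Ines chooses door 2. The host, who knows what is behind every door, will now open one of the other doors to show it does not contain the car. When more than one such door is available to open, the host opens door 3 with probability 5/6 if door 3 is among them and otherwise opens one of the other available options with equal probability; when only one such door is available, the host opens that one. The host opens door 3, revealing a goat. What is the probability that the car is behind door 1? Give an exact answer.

1/3

Apply Bayes' rule, conditioning on where the car actually is.
If it is behind any of doors 1, 2, and 4 (prior 1/4 each): door 3 is available, opened with probability 5/6; weight (1/4)·(5/6) = 5/24 each.
If it is behind door 3 (prior 1/4): the host opened door 3, so this case is ruled out; weight (1/4)·0 = 0.
The weights sum to 5/8.
So P(the car behind door 1 | the host opened door 3) = (5/24) / (5/8) = 1/3.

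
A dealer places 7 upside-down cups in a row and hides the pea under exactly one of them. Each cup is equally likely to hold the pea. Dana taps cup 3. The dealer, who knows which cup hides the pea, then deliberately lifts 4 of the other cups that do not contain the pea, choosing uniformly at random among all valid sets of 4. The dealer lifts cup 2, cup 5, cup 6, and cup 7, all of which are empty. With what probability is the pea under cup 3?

Consider each possible location of the pea in turn.
If it is under either of cups 1 and 4 (prior 1/7 each): the dealer has 5 equally likely choices, so probability 1/5; weight (1/7)·(1/5) = 1/35 each.
If it is under any of cups 2, 5, 6, and 7 (prior 1/7 each): that cup was opened and seen not to hold the prize — ruled out; weight (1/7)·0 = 0 each.
If it is under cup 3 (prior 1/7): the dealer has 15 equally likely choices, so probability 1/15; weight (1/7)·(1/15) = 1/105.
The weights sum to 1/15.
So P(the pea under cup 3 | the dealer opened cup 2, cup 5, cup 6, and cup 7) = (1/105) / (1/15) = 1/7.

1/7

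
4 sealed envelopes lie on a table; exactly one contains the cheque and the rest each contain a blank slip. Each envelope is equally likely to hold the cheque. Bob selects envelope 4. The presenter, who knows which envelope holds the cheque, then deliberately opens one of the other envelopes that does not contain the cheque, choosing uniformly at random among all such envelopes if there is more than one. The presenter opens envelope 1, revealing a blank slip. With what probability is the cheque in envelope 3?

3/8

Apply Bayes' rule, conditioning on where the cheque actually is.
If it is in envelope 1 (prior 1/4): the presenter opened envelope 1, so this case is ruled out; weight (1/4)·0 = 0.
If it is in either of envelopes 2 and 3 (prior 1/4 each): the presenter has 2 equally likely choices, so probability 1/2; weight (1/4)·(1/2) = 1/8 each.
If it is in envelope 4 (prior 1/4): the presenter has 3 equally likely choices, so probability 1/3; weight (1/4)·(1/3) = 1/12.
The weights sum to 1/3.
So P(the cheque in envelope 3 | the presenter opened envelope 1) = (1/8) / (1/3) = 3/8.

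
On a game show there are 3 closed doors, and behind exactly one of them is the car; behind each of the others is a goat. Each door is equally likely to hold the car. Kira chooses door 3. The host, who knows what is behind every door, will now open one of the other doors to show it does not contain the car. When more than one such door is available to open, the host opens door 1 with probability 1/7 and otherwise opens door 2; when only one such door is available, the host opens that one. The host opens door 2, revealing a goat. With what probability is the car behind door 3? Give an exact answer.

6/13

Consider each possible location of the car in turn.
If it is behind door 1 (prior 1/3): only door 2 is available, probability 1; weight (1/3)·1 = 1/3.
If it is behind door 2 (prior 1/3): the host opened door 2, so this case is ruled out; weight (1/3)·0 = 0.
If it is behind door 3 (prior 1/3): door 1 is available but not opened, probability 6/7; weight (1/3)·(6/7) = 2/7.
The weights sum to 13/21.
So P(the car behind door 3 | the host opened door 2) = (2/7) / (13/21) = 6/13.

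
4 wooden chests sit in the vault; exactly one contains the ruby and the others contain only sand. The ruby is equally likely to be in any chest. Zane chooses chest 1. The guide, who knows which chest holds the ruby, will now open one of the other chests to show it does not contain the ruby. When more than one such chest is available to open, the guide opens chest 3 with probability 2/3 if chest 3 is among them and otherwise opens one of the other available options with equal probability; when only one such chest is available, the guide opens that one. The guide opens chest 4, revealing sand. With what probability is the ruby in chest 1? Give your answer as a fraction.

1/6

Condition on the true location of the ruby.
If it is in chest 1 (prior 1/4): chest 3 is available but not opened; chest 4 gets probability (1 − 2/3)/2 = 1/6; weight (1/4)·(1/6) = 1/24.
If it is in chest 2 (prior 1/4): chest 3 is available but not opened, probability 1/3; weight (1/4)·(1/3) = 1/12.
If it is in chest 3 (prior 1/4): chest 3 holds the prize so is unavailable; the guide chooses uniformly among the 2 others, probability 1/2; weight (1/4)·(1/2) = 1/8.
If it is in chest 4 (prior 1/4): the guide opened chest 4, so this case is ruled out; weight (1/4)·0 = 0.
The weights sum to 1/4.
So P(the ruby in chest 1 | the guide opened chest 4) = (1/24) / (1/4) = 1/6.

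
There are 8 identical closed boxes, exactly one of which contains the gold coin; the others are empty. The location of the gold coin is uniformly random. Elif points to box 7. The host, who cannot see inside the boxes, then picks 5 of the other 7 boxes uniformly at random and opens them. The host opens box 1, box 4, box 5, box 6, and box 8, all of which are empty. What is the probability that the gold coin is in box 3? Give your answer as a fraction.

Apply Bayes' rule, conditioning on where the gold coin actually is.
If it is in any of boxes 1, 4, 5, 6, and 8 (prior 1/8 each): that box was opened and seen not to hold the prize — ruled out; weight (1/8)·0 = 0 each.
If it is in any of boxes 2, 3, and 7 (prior 1/8 each): the host picks exactly this set with probability 1/21 regardless, and none is the prize; weight (1/8)·(1/21) = 1/168 each.
The weights sum to 1/56.
So P(the gold coin in box 3 | the host opened box 1, box 4, box 5, box 6, and box 8) = (1/168) / (1/56) = 1/3.

1/3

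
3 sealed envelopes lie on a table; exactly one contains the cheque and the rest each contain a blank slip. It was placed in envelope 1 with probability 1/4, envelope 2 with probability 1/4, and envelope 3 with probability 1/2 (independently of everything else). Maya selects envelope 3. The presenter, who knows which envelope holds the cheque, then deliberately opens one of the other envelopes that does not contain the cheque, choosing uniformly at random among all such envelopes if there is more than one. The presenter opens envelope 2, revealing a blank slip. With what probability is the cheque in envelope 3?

1/2

Apply Bayes' rule, conditioning on where the cheque actually is.
If it is in envelope 1 (prior 1/4): the presenter has no choice, probability 1; weight (1/4)·1 = 1/4.
If it is in envelope 2 (prior 1/4): the presenter opened envelope 2, so this case is ruled out; weight (1/4)·0 = 0.
If it is in envelope 3 (prior 1/2): the presenter has 2 equally likely choices, so probability 1/2; weight (1/2)·(1/2) = 1/4.
The weights sum to 1/2.
So P(the cheque in envelope 3 | the presenter opened envelope 2) = (1/4) / (1/2) = 1/2.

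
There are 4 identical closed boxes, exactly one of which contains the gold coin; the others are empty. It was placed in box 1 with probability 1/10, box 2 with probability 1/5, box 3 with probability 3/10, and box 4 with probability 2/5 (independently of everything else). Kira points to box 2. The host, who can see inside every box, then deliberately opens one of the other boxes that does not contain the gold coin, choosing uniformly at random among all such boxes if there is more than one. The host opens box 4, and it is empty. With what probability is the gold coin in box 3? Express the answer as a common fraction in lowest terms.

Consider each possible location of the gold coin in turn.
If it is in box 1 (prior 1/10): the host has 2 equally likely choices, so probability 1/2; weight (1/10)·(1/2) = 1/20.
If it is in box 2 (prior 1/5): the host has 3 equally likely choices, so probability 1/3; weight (1/5)·(1/3) = 1/15.
If it is in box 3 (prior 3/10): the host has 2 equally likely choices, so probability 1/2; weight (3/10)·(1/2) = 3/20.
If it is in box 4 (prior 2/5): the host opened box 4, so this case is ruled out; weight (2/5)·0 = 0.
The weights sum to 4/15.
So P(the gold coin in box 3 | the host opened box 4) = (3/20) / (4/15) = 9/16.

9/16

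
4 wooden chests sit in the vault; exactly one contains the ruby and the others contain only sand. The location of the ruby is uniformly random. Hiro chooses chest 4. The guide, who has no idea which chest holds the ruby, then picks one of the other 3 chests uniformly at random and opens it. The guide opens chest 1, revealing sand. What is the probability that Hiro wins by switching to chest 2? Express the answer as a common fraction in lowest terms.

Apply Bayes' rule, conditioning on where the ruby actually is.
If it is in chest 1 (prior 1/4): the guide opened chest 1, so this case is ruled out; weight (1/4)·0 = 0.
If it is in any of chests 2, 3, and 4 (prior 1/4 each): the guide picks chest 1 with probability 1/3 regardless, and it is not the prize; weight (1/4)·(1/3) = 1/12 each.
The weights sum to 1/4.
So P(the ruby in chest 2 | the guide opened chest 1) = (1/12) / (1/4) = 1/3.

1/3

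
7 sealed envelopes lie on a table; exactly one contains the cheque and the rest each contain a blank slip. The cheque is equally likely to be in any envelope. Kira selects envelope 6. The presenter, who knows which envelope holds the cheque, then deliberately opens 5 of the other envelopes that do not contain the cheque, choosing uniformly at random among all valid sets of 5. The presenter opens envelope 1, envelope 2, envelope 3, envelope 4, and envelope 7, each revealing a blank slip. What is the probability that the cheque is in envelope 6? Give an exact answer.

Consider each possible location of the cheque in turn.
If it is in any of envelopes 1, 2, 3, 4, and 7 (prior 1/7 each): that envelope was opened and seen not to hold the prize — ruled out; weight (1/7)·0 = 0 each.
If it is in envelope 5 (prior 1/7): the presenter has no choice, probability 1; weight (1/7)·1 = 1/7.
If it is in envelope 6 (prior 1/7): the presenter has 6 equally likely choices, so probability 1/6; weight (1/7)·(1/6) = 1/42.
The weights sum to 1/6.
So P(the cheque in envelope 6 | the presenter opened envelope 1, envelope 2, envelope 3, envelope 4, and envelope 7) = (1/42) / (1/6) = 1/7.

1/7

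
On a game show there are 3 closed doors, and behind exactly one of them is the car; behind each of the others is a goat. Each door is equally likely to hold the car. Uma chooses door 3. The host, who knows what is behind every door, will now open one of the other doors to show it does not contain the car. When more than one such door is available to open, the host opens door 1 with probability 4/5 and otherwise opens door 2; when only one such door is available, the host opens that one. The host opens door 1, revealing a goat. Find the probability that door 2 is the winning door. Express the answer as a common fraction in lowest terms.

5/9

Apply Bayes' rule, conditioning on where the car actually is.
If it is behind door 1 (prior 1/3): the host opened door 1, so this case is ruled out; weight (1/3)·0 = 0.
If it is behind door 2 (prior 1/3): only door 1 is available, probability 1; weight (1/3)·1 = 1/3.
If it is behind door 3 (prior 1/3): door 1 is available, opened with probability 4/5; weight (1/3)·(4/5) = 4/15.
The weights sum to 3/5.
So P(the car behind door 2 | the host opened door 1) = (1/3) / (3/5) = 5/9.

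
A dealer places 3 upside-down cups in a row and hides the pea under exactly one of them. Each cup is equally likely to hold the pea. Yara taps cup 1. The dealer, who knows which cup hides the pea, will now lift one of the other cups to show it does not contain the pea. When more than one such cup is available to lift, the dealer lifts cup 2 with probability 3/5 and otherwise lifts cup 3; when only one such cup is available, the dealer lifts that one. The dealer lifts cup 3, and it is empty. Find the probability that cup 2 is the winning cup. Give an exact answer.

Consider each possible location of the pea in turn.
If it is under cup 1 (prior 1/3): cup 2 is available but not opened, probability 2/5; weight (1/3)·(2/5) = 2/15.
If it is under cup 2 (prior 1/3): only cup 3 is available, probability 1; weight (1/3)·1 = 1/3.
If it is under cup 3 (prior 1/3): the dealer opened cup 3, so this case is ruled out; weight (1/3)·0 = 0.
The weights sum to 7/15.
So P(the pea under cup 2 | the dealer opened cup 3) = (1/3) / (7/15) = 5/7.

5/7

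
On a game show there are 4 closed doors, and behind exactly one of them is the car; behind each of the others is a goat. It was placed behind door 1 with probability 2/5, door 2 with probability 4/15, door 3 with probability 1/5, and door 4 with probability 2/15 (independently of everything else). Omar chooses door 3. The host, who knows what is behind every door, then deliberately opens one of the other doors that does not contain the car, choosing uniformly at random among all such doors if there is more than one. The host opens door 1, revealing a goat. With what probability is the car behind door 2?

1/2

Apply Bayes' rule, conditioning on where the car actually is.
If it is behind door 1 (prior 2/5): the host opened door 1, so this case is ruled out; weight (2/5)·0 = 0.
If it is behind door 2 (prior 4/15): the host has 2 equally likely choices, so probability 1/2; weight (4/15)·(1/2) = 2/15.
If it is behind door 3 (prior 1/5): the host has 3 equally likely choices, so probability 1/3; weight (1/5)·(1/3) = 1/15.
If it is behind door 4 (prior 2/15): the host has 2 equally likely choices, so probability 1/2; weight (2/15)·(1/2) = 1/15.
The weights sum to 4/15.
So P(the car behind door 2 | the host opened door 1) = (2/15) / (4/15) = 1/2.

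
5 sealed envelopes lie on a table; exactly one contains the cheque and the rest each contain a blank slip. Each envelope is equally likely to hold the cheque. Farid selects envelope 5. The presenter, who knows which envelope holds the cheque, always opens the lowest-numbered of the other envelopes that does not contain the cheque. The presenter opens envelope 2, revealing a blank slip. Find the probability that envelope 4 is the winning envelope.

0

Condition on the true location of the cheque.
If it is in envelope 1 (prior 1/5): envelope 2 is the lowest-numbered option available, probability 1; weight (1/5)·1 = 1/5.
If it is in envelope 2 (prior 1/5): the presenter opened envelope 2, so this case is ruled out; weight (1/5)·0 = 0.
If it is in any of envelopes 3, 4, and 5 (prior 1/5 each): the presenter would have opened envelope 1 instead, probability 0; weight (1/5)·0 = 0 each.
The weights sum to 1/5.
So P(the cheque in envelope 4 | the presenter opened envelope 2) = 0 / (1/5) = 0.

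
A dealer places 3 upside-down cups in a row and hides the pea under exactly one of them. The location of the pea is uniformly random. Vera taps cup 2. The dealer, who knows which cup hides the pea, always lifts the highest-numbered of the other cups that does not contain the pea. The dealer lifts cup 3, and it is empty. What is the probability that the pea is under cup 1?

1/2

Consider each possible location of the pea in turn.
If it is under either of cups 1 and 2 (prior 1/3 each): cup 3 is the highest-numbered option available, probability 1; weight (1/3)·1 = 1/3 each.
If it is under cup 3 (prior 1/3): the dealer opened cup 3, so this case is ruled out; weight (1/3)·0 = 0.
The weights sum to 2/3.
So P(the pea under cup 1 | the dealer opened cup 3) = (1/3) / (2/3) = 1/2.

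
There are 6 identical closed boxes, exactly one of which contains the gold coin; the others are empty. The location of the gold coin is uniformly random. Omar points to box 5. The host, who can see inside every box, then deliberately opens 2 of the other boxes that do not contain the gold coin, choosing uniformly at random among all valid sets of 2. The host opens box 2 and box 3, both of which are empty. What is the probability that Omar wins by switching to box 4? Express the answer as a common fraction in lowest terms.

5/18

Consider each possible location of the gold coin in turn.
If it is in any of boxes 1, 4, and 6 (prior 1/6 each): the host has 6 equally likely choices, so probability 1/6; weight (1/6)·(1/6) = 1/36 each.
If it is in either of boxes 2 and 3 (prior 1/6 each): that box was opened and seen not to hold the prize — ruled out; weight (1/6)·0 = 0 each.
If it is in box 5 (prior 1/6): the host has 10 equally likely choices, so probability 1/10; weight (1/6)·(1/10) = 1/60.
The weights sum to 1/10.
So P(the gold coin in box 4 | the host opened box 2 and box 3) = (1/36) / (1/10) = 5/18.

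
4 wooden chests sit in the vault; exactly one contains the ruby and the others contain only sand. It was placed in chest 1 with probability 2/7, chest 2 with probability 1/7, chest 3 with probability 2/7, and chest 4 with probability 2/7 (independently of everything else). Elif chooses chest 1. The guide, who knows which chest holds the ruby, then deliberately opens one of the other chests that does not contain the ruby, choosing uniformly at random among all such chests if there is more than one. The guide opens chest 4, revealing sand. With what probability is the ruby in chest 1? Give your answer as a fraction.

Consider each possible location of the ruby in turn.
If it is in chest 1 (prior 2/7): the guide has 3 equally likely choices, so probability 1/3; weight (2/7)·(1/3) = 2/21.
If it is in chest 2 (prior 1/7): the guide has 2 equally likely choices, so probability 1/2; weight (1/7)·(1/2) = 1/14.
If it is in chest 3 (prior 2/7): the guide has 2 equally likely choices, so probability 1/2; weight (2/7)·(1/2) = 1/7.
If it is in chest 4 (prior 2/7): the guide opened chest 4, so this case is ruled out; weight (2/7)·0 = 0.
The weights sum to 13/42.
So P(the ruby in chest 1 | the guide opened chest 4) = (2/21) / (13/42) = 4/13.

4/13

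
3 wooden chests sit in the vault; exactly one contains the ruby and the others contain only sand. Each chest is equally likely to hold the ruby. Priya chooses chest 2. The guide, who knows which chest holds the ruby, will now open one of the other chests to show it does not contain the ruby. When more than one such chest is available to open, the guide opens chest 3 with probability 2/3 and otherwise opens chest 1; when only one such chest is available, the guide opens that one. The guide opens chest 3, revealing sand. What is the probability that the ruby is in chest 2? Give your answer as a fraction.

2/5

Apply Bayes' rule, conditioning on where the ruby actually is.
If it is in chest 1 (prior 1/3): only chest 3 is available, probability 1; weight (1/3)·1 = 1/3.
If it is in chest 2 (prior 1/3): chest 3 is available, opened with probability 2/3; weight (1/3)·(2/3) = 2/9.
If it is in chest 3 (prior 1/3): the guide opened chest 3, so this case is ruled out; weight (1/3)·0 = 0.
The weights sum to 5/9.
So P(the ruby in chest 2 | the guide opened chest 3) = (2/9) / (5/9) = 2/5.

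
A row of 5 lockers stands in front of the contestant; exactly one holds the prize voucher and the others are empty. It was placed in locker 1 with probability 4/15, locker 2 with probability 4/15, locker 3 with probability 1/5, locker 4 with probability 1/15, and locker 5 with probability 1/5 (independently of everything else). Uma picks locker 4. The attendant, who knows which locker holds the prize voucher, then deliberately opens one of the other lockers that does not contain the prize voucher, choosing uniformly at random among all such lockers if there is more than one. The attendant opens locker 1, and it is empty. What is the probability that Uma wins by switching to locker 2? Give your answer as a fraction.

16/43

Condition on the true location of the prize voucher.
If it is in locker 1 (prior 4/15): the attendant opened locker 1, so this case is ruled out; weight (4/15)·0 = 0.
If it is in locker 2 (prior 4/15): the attendant has 3 equally likely choices, so probability 1/3; weight (4/15)·(1/3) = 4/45.
If it is in either of lockers 3 and 5 (prior 1/5 each): the attendant has 3 equally likely choices, so probability 1/3; weight (1/5)·(1/3) = 1/15 each.
If it is in locker 4 (prior 1/15): the attendant has 4 equally likely choices, so probability 1/4; weight (1/15)·(1/4) = 1/60.
The weights sum to 43/180.
So P(the prize voucher in locker 2 | the attendant opened locker 1) = (4/45) / (43/180) = 16/43.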